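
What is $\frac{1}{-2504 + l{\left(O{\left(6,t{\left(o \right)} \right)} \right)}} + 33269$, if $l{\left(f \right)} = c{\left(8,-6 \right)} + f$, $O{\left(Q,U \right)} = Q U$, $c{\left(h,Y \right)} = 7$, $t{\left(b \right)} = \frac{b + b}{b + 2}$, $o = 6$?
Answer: $\frac{82773271}{2488} \approx 33269.0$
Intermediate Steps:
$t{\left(b \right)} = \frac{2 b}{2 + b}$
$l{\left(f \right)} = 7 + f$
$\frac{1}{-2504 + l{\left(O{\left(6,t{\left(o \right)} \right)} \right)}} + 33269 = \frac{1}{-2504 + \left(7 + 6 \cdot 2 \cdot 6 \frac{1}{2 + 6}\right)} + 33269 = \frac{1}{-2504 + \left(7 + 6 \cdot 2 \cdot 6 \cdot \frac{1}{8}\right)} + 33269 = \frac{1}{-2504 + \left(7 + 6 \cdot \frac{3}{2}\right)} + 33269 = \frac{1}{-2504 + \left(7 + 9\right)} + 33269 = \frac{1}{-2504 + 16} + 33269 = \frac{1}{-2488} + 33269 = - \frac{1}{2488} + 33269 = \frac{82773271}{2488}$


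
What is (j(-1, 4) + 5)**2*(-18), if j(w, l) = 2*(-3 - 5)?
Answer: -2178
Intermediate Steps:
j(w, l) = -16 (j(w, l) = 2*(-8) = -16)
(j(-1, 4) + 5)**2*(-18) = (-16 + 5)**2*(-18) = (-11)**2*(-18) = 121*(-18) = -2178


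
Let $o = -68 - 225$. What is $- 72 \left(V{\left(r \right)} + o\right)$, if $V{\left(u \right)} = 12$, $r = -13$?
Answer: $20232$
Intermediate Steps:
$o = -293$ ($o = -68 - 225 = -293$)
$- 72 \left(V{\left(r \right)} + o\right) = - 72 \left(12 - 293\right) = \left(-72\right) \left(-281\right) = 20232$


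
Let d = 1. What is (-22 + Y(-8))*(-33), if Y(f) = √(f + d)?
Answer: 726 - 33*I*√7 ≈ 726.0 - 87.31*I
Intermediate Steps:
Y(f) = √(1 + f) (Y(f) = √(f + 1) = √(1 + f))
(-22 + Y(-8))*(-33) = (-22 + √(1 - 8))*(-33) = (-22 + √(-7))*(-33) = (-22 + I*√7)*(-33) = 726 - 33*I*√7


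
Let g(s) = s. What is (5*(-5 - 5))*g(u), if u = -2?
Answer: 100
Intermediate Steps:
(5*(-5 - 5))*g(u) = (5*(-5 - 5))*(-2) = (5*(-10))*(-2) = -50*(-2) = 100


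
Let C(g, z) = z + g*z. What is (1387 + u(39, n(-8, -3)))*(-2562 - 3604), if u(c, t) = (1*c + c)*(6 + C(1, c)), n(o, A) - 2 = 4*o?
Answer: -48951874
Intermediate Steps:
n(o, A) = 2 + 4*o
u(c, t) = 2*c*(6 + 2*c) (u(c, t) = (1*c + c)*(6 + c*(1 + 1)) = (c + c)*(6 + c*2) = (2*c)*(6 + 2*c) = 2*c*(6 + 2*c))
(1387 + u(39, n(-8, -3)))*(-2562 - 3604) = (1387 + 4*39*(3 + 39))*(-2562 - 3604) = (1387 + 4*39*42)*(-6166) = (1387 + 6552)*(-6166) = 7939*(-6166) = -48951874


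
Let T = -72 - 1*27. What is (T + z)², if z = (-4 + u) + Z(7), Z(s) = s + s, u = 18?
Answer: 5041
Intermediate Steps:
Z(s) = 2*s
T = -99 (T = -72 - 27 = -99)
z = 28 (z = (-4 + 18) + 2*7 = 14 + 14 = 28)
(T + z)² = (-99 + 28)² = (-71)² = 5041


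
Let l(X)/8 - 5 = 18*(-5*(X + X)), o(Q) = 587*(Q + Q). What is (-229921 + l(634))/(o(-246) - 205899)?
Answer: 380947/164901 ≈ 2.3102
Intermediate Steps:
o(Q) = 1174*Q (o(Q) = 587*(2*Q) = 1174*Q)
l(X) = 40 - 1440*X (l(X) = 40 + 8*(18*(-5*(X + X))) = 40 + 8*(18*(-10*X)) = 40 + 8*(-180*X) = 40 - 1440*X)
(-229921 + l(634))/(o(-246) - 205899) = (-229921 + (40 - 1440*634))/(1174*(-246) - 205899) = (-229921 + (40 - 912960))/(-288804 - 205899) = (-229921 - 912920)/(-494703) = -1142841*(-1/494703) = 380947/164901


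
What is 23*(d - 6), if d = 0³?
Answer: -138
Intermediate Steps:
d = 0
23*(d - 6) = 23*(0 - 6) = 23*(-6) = -138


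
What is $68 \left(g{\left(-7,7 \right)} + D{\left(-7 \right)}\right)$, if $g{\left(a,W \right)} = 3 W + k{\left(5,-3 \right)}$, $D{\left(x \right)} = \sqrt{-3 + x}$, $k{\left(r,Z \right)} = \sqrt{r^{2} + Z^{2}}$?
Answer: $1428 + 68 \sqrt{34} + 68 i \sqrt{10} \approx 1824.5 + 215.03 i$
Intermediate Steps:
$k{\left(r,Z \right)} = \sqrt{Z^{2} + r^{2}}$
$g{\left(a,W \right)} = \sqrt{34} + 3 W$ ($g{\left(a,W \right)} = 3 W + \sqrt{\left(-3\right)^{2} + 5^{2}} = 3 W + \sqrt{9 + 25} = 3 W + \sqrt{34} = \sqrt{34} + 3 W$)
$68 \left(g{\left(-7,7 \right)} + D{\left(-7 \right)}\right) = 68 \left(\left(\sqrt{34} + 3 \cdot 7\right) + \sqrt{-3 - 7}\right) = 68 \left(\left(\sqrt{34} + 21\right) + \sqrt{-10}\right) = 68 \left(\left(21 + \sqrt{34}\right) + i \sqrt{10}\right) = 68 \left(21 + \sqrt{34} + i \sqrt{10}\right) = 1428 + 68 \sqrt{34} + 68 i \sqrt{10}$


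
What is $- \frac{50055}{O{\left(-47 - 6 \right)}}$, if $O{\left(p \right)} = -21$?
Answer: $\frac{16685}{7} \approx 2383.6$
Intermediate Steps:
$- \frac{50055}{O{\left(-47 - 6 \right)}} = - \frac{50055}{-21} = \left(-50055\right) \left(- \frac{1}{21}\right) = \frac{16685}{7}$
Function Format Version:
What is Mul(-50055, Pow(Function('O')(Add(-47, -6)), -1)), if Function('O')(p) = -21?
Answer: Rational(16685, 7) ≈ 2383.6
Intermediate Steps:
Mul(-50055, Pow(Function('O')(Add(-47, -6)), -1)) = Mul(-50055, Pow(-21, -1)) = Mul(-50055, Rational(-1, 21)) = Rational(16685, 7)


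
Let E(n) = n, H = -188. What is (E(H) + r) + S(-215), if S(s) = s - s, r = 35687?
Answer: 35499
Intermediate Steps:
S(s) = 0
(E(H) + r) + S(-215) = (-188 + 35687) + 0 = 35499 + 0 = 35499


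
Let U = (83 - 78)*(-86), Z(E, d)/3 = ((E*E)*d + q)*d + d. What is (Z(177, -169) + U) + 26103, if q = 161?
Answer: 2684306246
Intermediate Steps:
Z(E, d) = 3*d + 3*d*(161 + d*E**2) (Z(E, d) = 3*(((E*E)*d + 161)*d + d) = 3*((E**2*d + 161)*d + d) = 3*((d*E**2 + 161)*d + d) = 3*((161 + d*E**2)*d + d) = 3*(d*(161 + d*E**2) + d) = 3*(d + d*(161 + d*E**2)) = 3*d + 3*d*(161 + d*E**2))
U = -430 (U = 5*(-86) = -430)
(Z(177, -169) + U) + 26103 = (3*(-169)*(162 - 169*177**2) - 430) + 26103 = (3*(-169)*(162 - 169*31329) - 430) + 26103 = (3*(-169)*(162 - 5294601) - 430) + 26103 = (3*(-169)*(-5294439) - 430) + 26103 = (2684280573 - 430) + 26103 = 2684280143 + 26103 = 2684306246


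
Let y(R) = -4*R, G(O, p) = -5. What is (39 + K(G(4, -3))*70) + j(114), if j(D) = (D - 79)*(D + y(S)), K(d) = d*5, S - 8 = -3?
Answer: 1579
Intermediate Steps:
S = 5 (S = 8 - 3 = 5)
K(d) = 5*d
j(D) = (-79 + D)*(-20 + D) (j(D) = (D - 79)*(D - 4*5) = (-79 + D)*(D - 20) = (-79 + D)*(-20 + D))
(39 + K(G(4, -3))*70) + j(114) = (39 + (5*(-5))*70) + (1580 + 114² - 99*114) = (39 - 25*70) + (1580 + 12996 - 11286) = (39 - 1750) + 3290 = -1711 + 3290 = 1579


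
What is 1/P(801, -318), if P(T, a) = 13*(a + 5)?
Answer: -1/4069 ≈ -0.00024576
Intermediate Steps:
P(T, a) = 65 + 13*a (P(T, a) = 13*(5 + a) = 65 + 13*a)
1/P(801, -318) = 1/(65 + 13*(-318)) = 1/(65 - 4134) = 1/(-4069) = -1/4069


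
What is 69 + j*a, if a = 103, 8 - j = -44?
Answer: 5425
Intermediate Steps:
j = 52 (j = 8 - 1*(-44) = 8 + 44 = 52)
69 + j*a = 69 + 52*103 = 69 + 5356 = 5425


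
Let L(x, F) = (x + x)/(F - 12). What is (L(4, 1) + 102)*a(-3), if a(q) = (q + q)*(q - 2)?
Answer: 33420/11 ≈ 3038.2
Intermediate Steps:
a(q) = 2*q*(-2 + q) (a(q) = (2*q)*(-2 + q) = 2*q*(-2 + q))
L(x, F) = 2*x/(-12 + F) (L(x, F) = (2*x)/(-12 + F) = 2*x/(-12 + F))
(L(4, 1) + 102)*a(-3) = (2*4/(-12 + 1) + 102)*(2*(-3)*(-2 - 3)) = (2*4/(-11) + 102)*(2*(-3)*(-5)) = (2*4*(-1/11) + 102)*30 = (-8/11 + 102)*30 = (1114/11)*30 = 33420/11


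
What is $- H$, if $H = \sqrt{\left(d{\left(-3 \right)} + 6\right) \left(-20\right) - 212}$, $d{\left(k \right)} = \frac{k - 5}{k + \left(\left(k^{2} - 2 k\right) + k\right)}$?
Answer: $- \frac{2 i \sqrt{707}}{3} \approx - 17.726 i$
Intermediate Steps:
$d{\left(k \right)} = \frac{-5 + k}{k^{2}}$ ($d{\left(k \right)} = \frac{-5 + k}{k + \left(k^{2} - k\right)} = \frac{-5 + k}{k^{2}}$)
$H = \frac{2 i \sqrt{707}}{3}$ ($H = \sqrt{\left(\frac{-5 - 3}{9} + 6\right) \left(-20\right) - 212} = \sqrt{\left(\frac{1}{9} \left(-8\right) + 6\right) \left(-20\right) - 212} = \sqrt{\left(- \frac{8}{9} + 6\right) \left(-20\right) - 212} = \sqrt{\frac{46}{9} \left(-20\right) - 212} = \sqrt{- \frac{920}{9} - 212} = \sqrt{- \frac{2828}{9}} = \frac{2 i \sqrt{707}}{3} \approx 17.726 i$)
$- H = - \frac{2 i \sqrt{707}}{3}$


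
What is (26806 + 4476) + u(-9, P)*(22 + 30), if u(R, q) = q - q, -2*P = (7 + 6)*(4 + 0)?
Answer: 31282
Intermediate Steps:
P = -26 (P = -(7 + 6)*(4 + 0)/2 = -13*4/2 = -½*52 = -26)
u(R, q) = 0
(26806 + 4476) + u(-9, P)*(22 + 30) = (26806 + 4476) + 0*(22 + 30) = 31282 + 0*52 = 31282 + 0 = 31282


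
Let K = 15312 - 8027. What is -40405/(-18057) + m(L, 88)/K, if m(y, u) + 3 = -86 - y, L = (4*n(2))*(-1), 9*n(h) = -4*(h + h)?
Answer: 175568968/78927147 ≈ 2.2244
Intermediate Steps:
n(h) = -8*h/9 (n(h) = (-4*(h + h))/9 = (-8*h)/9 = -8*h/9)
L = 64/9 (L = (4*(-8/9*2))*(-1) = (4*(-16/9))*(-1) = -64/9*(-1) = 64/9 ≈ 7.1111)
m(y, u) = -89 - y (m(y, u) = -3 + (-86 - y) = -89 - y)
K = 7285
-40405/(-18057) + m(L, 88)/K = -40405/(-18057) + (-89 - 1*64/9)/7285 = -40405*(-1/18057) + (-89 - 64/9)*(1/7285) = 40405/18057 - 865/9*1/7285 = 40405/18057 - 173/13113 = 175568968/78927147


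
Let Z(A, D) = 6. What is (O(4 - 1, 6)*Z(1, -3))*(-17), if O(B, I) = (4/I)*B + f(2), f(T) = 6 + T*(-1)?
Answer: -612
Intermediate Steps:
f(T) = 6 - T
O(B, I) = 4 + 4*B/I (O(B, I) = (4/I)*B + (6 - 1*2) = 4*B/I + (6 - 2) = 4*B/I + 4 = 4 + 4*B/I)
(O(4 - 1, 6)*Z(1, -3))*(-17) = ((4 + 4*(4 - 1)/6)*6)*(-17) = ((4 + 4*3*(1/6))*6)*(-17) = ((4 + 2)*6)*(-17) = (6*6)*(-17) = 36*(-17) = -612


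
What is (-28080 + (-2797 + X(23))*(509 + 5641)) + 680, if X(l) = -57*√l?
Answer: -17228950 - 350550*√23 ≈ -1.8910e+7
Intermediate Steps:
(-28080 + (-2797 + X(23))*(509 + 5641)) + 680 = (-28080 + (-2797 - 57*√23)*(509 + 5641)) + 680 = (-28080 + (-2797 - 57*√23)*6150) + 680 = (-28080 + (-17201550 - 350550*√23)) + 680 = (-17229630 - 350550*√23) + 680 = -17228950 - 350550*√23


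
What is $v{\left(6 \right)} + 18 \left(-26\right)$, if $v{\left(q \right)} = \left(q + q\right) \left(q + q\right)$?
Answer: $-324$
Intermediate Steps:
$v{\left(q \right)} = 4 q^{2}$ ($v{\left(q \right)} = 2 q 2 q = 4 q^{2}$)
$v{\left(6 \right)} + 18 \left(-26\right) = 4 \cdot 6^{2} + 18 \left(-26\right) = 4 \cdot 36 - 468 = 144 - 468 = -324$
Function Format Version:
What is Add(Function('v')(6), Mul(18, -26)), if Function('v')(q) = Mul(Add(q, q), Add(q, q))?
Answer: -324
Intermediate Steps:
Function('v')(q) = Mul(4, Pow(q, 2)) (Function('v')(q) = Mul(Mul(2, q), Mul(2, q)) = Mul(4, Pow(q, 2)))
Add(Function('v')(6), Mul(18, -26)) = Add(Mul(4, Pow(6, 2)), Mul(18, -26)) = Add(Mul(4, 36), -468) = Add(144, -468) = -324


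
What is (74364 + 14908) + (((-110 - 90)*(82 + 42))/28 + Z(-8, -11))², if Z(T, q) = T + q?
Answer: 44481217/49 ≈ 9.0778e+5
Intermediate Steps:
(74364 + 14908) + (((-110 - 90)*(82 + 42))/28 + Z(-8, -11))² = (74364 + 14908) + (((-110 - 90)*(82 + 42))/28 + (-8 - 11))² = 89272 + (-200*124*(1/28) - 19)² = 89272 + (-24800*1/28 - 19)² = 89272 + (-6200/7 - 19)² = 89272 + (-6333/7)² = 89272 + 40106889/49 = 44481217/49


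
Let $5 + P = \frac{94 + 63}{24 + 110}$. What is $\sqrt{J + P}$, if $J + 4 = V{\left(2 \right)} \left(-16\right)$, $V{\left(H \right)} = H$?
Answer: $\frac{3 i \sqrt{79462}}{134} \approx 6.311 i$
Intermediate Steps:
$J = -36$ ($J = -4 + 2 \left(-16\right) = -4 - 32 = -36$)
$P = - \frac{513}{134}$ ($P = -5 + \frac{94 + 63}{24 + 110} = -5 + \frac{157}{134} = - \frac{513}{134} \approx -3.8284$)
$\sqrt{J + P} = \sqrt{-36 - \frac{513}{134}} = \sqrt{- \frac{5337}{134}} = \frac{3 i \sqrt{79462}}{134}$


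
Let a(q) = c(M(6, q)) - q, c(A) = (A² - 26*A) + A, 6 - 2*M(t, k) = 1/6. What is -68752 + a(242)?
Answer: -9944411/144 ≈ -69058.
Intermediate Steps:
M(t, k) = 35/12 (M(t, k) = 3 - ½/6 = 3 - ½*⅙ = 3 - 1/12 = 35/12)
c(A) = A² - 25*A
a(q) = -9275/144 - q (a(q) = 35*(-25 + 35/12)/12 - q = (35/12)*(-265/12) - q = -9275/144 - q)
-68752 + a(242) = -68752 + (-9275/144 - 1*242) = -68752 + (-9275/144 - 242) = -68752 - 44123/144 = -9944411/144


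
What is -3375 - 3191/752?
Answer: -2541191/752 ≈ -3379.2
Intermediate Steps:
-3375 - 3191/752 = -2541191/752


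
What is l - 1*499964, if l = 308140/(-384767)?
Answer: -192369956528/384767 ≈ -4.9997e+5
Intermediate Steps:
l = -308140/384767 (l = 308140*(-1/384767) = -308140/384767 ≈ -0.80085)
l - 1*499964 = -308140/384767 - 1*499964 = -308140/384767 - 499964 = -192369956528/384767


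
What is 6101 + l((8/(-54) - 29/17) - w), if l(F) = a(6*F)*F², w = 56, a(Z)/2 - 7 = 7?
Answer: 21030069481/210681 ≈ 99820.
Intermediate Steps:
a(Z) = 28 (a(Z) = 14 + 2*7 = 14 + 14 = 28)
l(F) = 28*F²
6101 + l((8/(-54) - 29/17) - w) = 6101 + 28*((8/(-54) - 29/17) - 1*56)² = 6101 + 28*((8*(-1/54) - 29*1/17) - 56)² = 6101 + 28*((-4/27 - 29/17) - 56)² = 6101 + 28*(-851/459 - 56)² = 6101 + 28*(-26555/459)² = 6101 + 28*(705168025/210681) = 6101 + 19744704700/210681 = 21030069481/210681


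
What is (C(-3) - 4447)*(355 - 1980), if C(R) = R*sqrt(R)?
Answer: 7226375 + 4875*I*sqrt(3) ≈ 7.2264e+6 + 8443.8*I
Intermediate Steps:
C(R) = R**(3/2)
(C(-3) - 4447)*(355 - 1980) = ((-3)**(3/2) - 4447)*(355 - 1980) = (-3*I*sqrt(3) - 4447)*(-1625) = (-4447 - 3*I*sqrt(3))*(-1625) = 7226375 + 4875*I*sqrt(3)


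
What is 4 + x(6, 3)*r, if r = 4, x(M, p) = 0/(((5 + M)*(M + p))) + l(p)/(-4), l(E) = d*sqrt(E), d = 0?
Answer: 4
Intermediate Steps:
l(E) = 0 (l(E) = 0*sqrt(E) = 0)
x(M, p) = 0 (x(M, p) = 0/(((5 + M)*(M + p))) + 0/(-4) = 0*(1/((5 + M)*(M + p))) + 0*(-1/4) = 0 + 0 = 0)
4 + x(6, 3)*r = 4 + 0*4 = 4 + 0 = 4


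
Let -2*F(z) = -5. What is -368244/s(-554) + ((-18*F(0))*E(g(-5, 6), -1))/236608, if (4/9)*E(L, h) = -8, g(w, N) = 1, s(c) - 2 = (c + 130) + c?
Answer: 2722820841/7216544 ≈ 377.30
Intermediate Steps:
s(c) = 132 + 2*c (s(c) = 2 + ((c + 130) + c) = 2 + ((130 + c) + c) = 2 + (130 + 2*c) = 132 + 2*c)
E(L, h) = -18 (E(L, h) = (9/4)*(-8) = -18)
F(z) = 5/2 (F(z) = -1/2*(-5) = 5/2)
-368244/s(-554) + ((-18*F(0))*E(g(-5, 6), -1))/236608 = -368244/(132 + 2*(-554)) + (-18*5/2*(-18))/236608 = -368244/(132 - 1108) - 45*(-18)*(1/236608) = -368244/(-976) + 810*(1/236608) = -368244*(-1/976) + 405/118304 = 92061/244 + 405/118304 = 2722820841/7216544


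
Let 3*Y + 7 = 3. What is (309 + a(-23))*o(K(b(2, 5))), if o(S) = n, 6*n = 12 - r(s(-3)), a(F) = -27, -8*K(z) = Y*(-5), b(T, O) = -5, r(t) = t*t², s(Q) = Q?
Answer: 1833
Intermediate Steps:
Y = -4/3 (Y = -7/3 + (⅓)*3 = -7/3 + 1 = -4/3 ≈ -1.3333)
r(t) = t³
K(z) = -⅚ (K(z) = -(-1)*(-5)/6 = -⅛*20/3 = -⅚)
n = 13/2 (n = (12 - 1*(-3)³)/6 = (12 - 1*(-27))/6 = (12 + 27)/6 = (⅙)*39 = 13/2 ≈ 6.5000)
o(S) = 13/2
(309 + a(-23))*o(K(b(2, 5))) = (309 - 27)*(13/2) = 282*(13/2) = 1833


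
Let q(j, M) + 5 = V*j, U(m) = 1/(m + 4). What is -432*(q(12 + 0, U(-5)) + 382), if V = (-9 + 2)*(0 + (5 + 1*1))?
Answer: 54864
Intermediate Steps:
U(m) = 1/(4 + m)
V = -42 (V = -7*(0 + (5 + 1)) = -7*(0 + 6) = -7*6 = -42)
q(j, M) = -5 - 42*j
-432*(q(12 + 0, U(-5)) + 382) = -432*((-5 - 42*(12 + 0)) + 382) = -432*((-5 - 42*12) + 382) = -432*((-5 - 504) + 382) = -432*(-509 + 382) = -432*(-127) = 54864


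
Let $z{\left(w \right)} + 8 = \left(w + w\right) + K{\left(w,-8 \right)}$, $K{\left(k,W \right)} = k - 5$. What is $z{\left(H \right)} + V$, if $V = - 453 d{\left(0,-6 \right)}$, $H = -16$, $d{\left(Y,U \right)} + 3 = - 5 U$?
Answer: $-12292$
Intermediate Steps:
$d{\left(Y,U \right)} = -3 - 5 U$
$K{\left(k,W \right)} = -5 + k$
$z{\left(w \right)} = -13 + 3 w$ ($z{\left(w \right)} = -8 + \left(\left(w + w\right) + \left(-5 + w\right)\right) = -8 + \left(2 w + \left(-5 + w\right)\right) = -8 + \left(-5 + 3 w\right) = -13 + 3 w$)
$V = -12231$ ($V = - 453 \left(-3 - -30\right) = - 453 \left(-3 + 30\right) = \left(-453\right) 27 = -12231$)
$z{\left(H \right)} + V = \left(-13 + 3 \left(-16\right)\right) - 12231 = \left(-13 - 48\right) - 12231 = -61 - 12231 = -12292$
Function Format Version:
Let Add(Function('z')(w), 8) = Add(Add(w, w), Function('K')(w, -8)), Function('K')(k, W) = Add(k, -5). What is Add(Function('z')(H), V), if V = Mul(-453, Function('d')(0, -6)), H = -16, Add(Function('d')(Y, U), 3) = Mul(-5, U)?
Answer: -12292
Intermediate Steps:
Function('d')(Y, U) = Add(-3, Mul(-5, U))
Function('K')(k, W) = Add(-5, k)
Function('z')(w) = Add(-13, Mul(3, w)) (Function('z')(w) = Add(-8, Add(Add(w, w), Add(-5, w))) = Add(-8, Add(Mul(2, w), Add(-5, w))) = Add(-8, Add(-5, Mul(3, w))) = Add(-13, Mul(3, w)))
V = -12231 (V = Mul(-453, Add(-3, Mul(-5, -6))) = Mul(-453, Add(-3, 30)) = Mul(-453, 27) = -12231)
Add(Function('z')(H), V) = Add(Add(-13, Mul(3, -16)), -12231) = Add(Add(-13, -48), -12231) = Add(-61, -12231) = -12292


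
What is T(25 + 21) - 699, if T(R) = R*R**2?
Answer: 96637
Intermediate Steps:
T(R) = R**3
T(25 + 21) - 699 = (25 + 21)**3 - 699 = 46**3 - 699 = 97336 - 699 = 96637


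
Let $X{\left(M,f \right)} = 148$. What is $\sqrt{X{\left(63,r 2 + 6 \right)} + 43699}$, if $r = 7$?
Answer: $\sqrt{43847} \approx 209.4$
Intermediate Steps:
$\sqrt{X{\left(63,r 2 + 6 \right)} + 43699} = \sqrt{148 + 43699} = \sqrt{43847}$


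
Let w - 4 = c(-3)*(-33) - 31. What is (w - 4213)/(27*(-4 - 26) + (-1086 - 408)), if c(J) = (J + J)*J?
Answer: 2417/1152 ≈ 2.0981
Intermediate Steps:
c(J) = 2*J**2 (c(J) = (2*J)*J = 2*J**2)
w = -621 (w = 4 + ((2*(-3)**2)*(-33) - 31) = 4 + ((2*9)*(-33) - 31) = 4 + (18*(-33) - 31) = 4 + (-594 - 31) = 4 - 625 = -621)
(w - 4213)/(27*(-4 - 26) + (-1086 - 408)) = (-621 - 4213)/(27*(-4 - 26) + (-1086 - 408)) = -4834/(27*(-30) - 1494) = -4834/(-810 - 1494) = -4834/(-2304) = -4834*(-1/2304) = 2417/1152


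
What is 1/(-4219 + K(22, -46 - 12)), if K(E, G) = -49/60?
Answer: -60/253189 ≈ -0.00023698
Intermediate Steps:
K(E, G) = -49/60 (K(E, G) = -49*1/60 = -49/60)
1/(-4219 + K(22, -46 - 12)) = 1/(-4219 - 49/60) = 1/(-253189/60) = -60/253189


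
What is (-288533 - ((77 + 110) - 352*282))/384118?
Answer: -94728/192059 ≈ -0.49322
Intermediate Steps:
(-288533 - ((77 + 110) - 352*282))/384118 = (-288533 - (187 - 99264))*(1/384118) = (-288533 - 1*(-99077))*(1/384118) = (-288533 + 99077)*(1/384118) = -189456*1/384118 = -94728/192059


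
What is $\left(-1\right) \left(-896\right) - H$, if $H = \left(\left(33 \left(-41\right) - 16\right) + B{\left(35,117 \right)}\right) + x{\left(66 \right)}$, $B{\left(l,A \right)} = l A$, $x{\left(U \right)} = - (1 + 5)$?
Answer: $-1824$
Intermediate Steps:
$x{\left(U \right)} = -6$ ($x{\left(U \right)} = \left(-1\right) 6 = -6$)
$B{\left(l,A \right)} = A l$
$H = 2720$ ($H = \left(\left(33 \left(-41\right) - 16\right) + 117 \cdot 35\right) - 6 = \left(\left(-1353 - 16\right) + 4095\right) - 6 = \left(-1369 + 4095\right) - 6 = 2726 - 6 = 2720$)
$\left(-1\right) \left(-896\right) - H = \left(-1\right) \left(-896\right) - 2720 = 896 - 2720 = -1824$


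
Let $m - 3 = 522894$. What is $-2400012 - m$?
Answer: $-2922909$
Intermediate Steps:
$m = 522897$ ($m = 3 + 522894 = 522897$)
$-2400012 - m = -2400012 - 522897 = -2922909$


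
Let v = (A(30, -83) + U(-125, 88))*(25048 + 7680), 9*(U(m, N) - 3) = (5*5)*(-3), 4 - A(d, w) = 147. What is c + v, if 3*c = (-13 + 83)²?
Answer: -4853020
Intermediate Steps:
A(d, w) = -143 (A(d, w) = 4 - 1*147 = 4 - 147 = -143)
U(m, N) = -16/3 (U(m, N) = 3 + ((5*5)*(-3))/9 = 3 + (25*(-3))/9 = 3 + (⅑)*(-75) = 3 - 25/3 = -16/3)
c = 4900/3 (c = (-13 + 83)²/3 = (⅓)*70² = (⅓)*4900 = 4900/3 ≈ 1633.3)
v = -14563960/3 (v = (-143 - 16/3)*(25048 + 7680) = -445/3*32728 = -14563960/3 ≈ -4.8547e+6)
c + v = 4900/3 - 14563960/3 = -4853020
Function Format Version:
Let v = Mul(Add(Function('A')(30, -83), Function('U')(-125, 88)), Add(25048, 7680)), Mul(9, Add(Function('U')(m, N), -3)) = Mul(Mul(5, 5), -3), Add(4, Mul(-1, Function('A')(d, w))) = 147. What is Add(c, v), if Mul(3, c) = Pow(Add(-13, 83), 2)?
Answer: -4853020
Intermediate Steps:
Function('A')(d, w) = -143 (Function('A')(d, w) = Add(4, Mul(-1, 147)) = Add(4, -147) = -143)
Function('U')(m, N) = Rational(-16, 3) (Function('U')(m, N) = Add(3, Mul(Rational(1, 9), Mul(Mul(5, 5), -3))) = Add(3, Mul(Rational(1, 9), Mul(25, -3))) = Add(3, Mul(Rational(1, 9), -75)) = Add(3, Rational(-25, 3)) = Rational(-16, 3))
c = Rational(4900, 3) (c = Mul(Rational(1, 3), Pow(Add(-13, 83), 2)) = Mul(Rational(1, 3), Pow(70, 2)) = Mul(Rational(1, 3), 4900) = Rational(4900, 3) ≈ 1633.3)
v = Rational(-14563960, 3) (v = Mul(Add(-143, Rational(-16, 3)), Add(25048, 7680)) = Mul(Rational(-445, 3), 32728) = Rational(-14563960, 3) ≈ -4.8547e+6)
Add(c, v) = Add(Rational(4900, 3), Rational(-14563960, 3)) = -4853020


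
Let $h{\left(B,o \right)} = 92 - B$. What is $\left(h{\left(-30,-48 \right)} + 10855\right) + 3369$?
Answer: $14346$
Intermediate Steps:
$\left(h{\left(-30,-48 \right)} + 10855\right) + 3369 = \left(\left(92 - -30\right) + 10855\right) + 3369 = \left(\left(92 + 30\right) + 10855\right) + 3369 = \left(122 + 10855\right) + 3369 = 10977 + 3369 = 14346$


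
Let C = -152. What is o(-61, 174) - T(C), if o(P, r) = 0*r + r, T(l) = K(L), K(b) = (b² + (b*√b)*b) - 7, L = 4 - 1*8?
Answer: 165 - 32*I ≈ 165.0 - 32.0*I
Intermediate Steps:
L = -4 (L = 4 - 8 = -4)
K(b) = -7 + b² + b^(5/2) (K(b) = (b² + b^(3/2)*b) - 7 = (b² + b^(5/2)) - 7 = -7 + b² + b^(5/2))
T(l) = 9 + 32*I (T(l) = -7 + (-4)² + (-4)^(5/2) = -7 + 16 + 32*I = 9 + 32*I)
o(P, r) = r (o(P, r) = 0 + r = r)
o(-61, 174) - T(C) = 174 - (9 + 32*I) = 174 + (-9 - 32*I) = 165 - 32*I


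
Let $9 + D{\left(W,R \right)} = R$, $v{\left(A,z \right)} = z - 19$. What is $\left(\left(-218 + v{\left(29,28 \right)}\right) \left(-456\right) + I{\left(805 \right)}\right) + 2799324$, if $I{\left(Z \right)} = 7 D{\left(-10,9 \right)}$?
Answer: $2894628$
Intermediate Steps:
$v{\left(A,z \right)} = -19 + z$
$D{\left(W,R \right)} = -9 + R$
$I{\left(Z \right)} = 0$ ($I{\left(Z \right)} = 7 \left(-9 + 9\right) = 7 \cdot 0 = 0$)
$\left(\left(-218 + v{\left(29,28 \right)}\right) \left(-456\right) + I{\left(805 \right)}\right) + 2799324 = \left(\left(-218 + \left(-19 + 28\right)\right) \left(-456\right) + 0\right) + 2799324 = \left(\left(-218 + 9\right) \left(-456\right) + 0\right) + 2799324 = \left(\left(-209\right) \left(-456\right) + 0\right) + 2799324 = \left(95304 + 0\right) + 2799324 = 95304 + 2799324 = 2894628$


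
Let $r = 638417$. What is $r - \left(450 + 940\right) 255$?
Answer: $283967$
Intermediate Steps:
$r - \left(450 + 940\right) 255 = 638417 - \left(450 + 940\right) 255 = 638417 - 1390 \cdot 255 = 638417 - 354450 = 283967$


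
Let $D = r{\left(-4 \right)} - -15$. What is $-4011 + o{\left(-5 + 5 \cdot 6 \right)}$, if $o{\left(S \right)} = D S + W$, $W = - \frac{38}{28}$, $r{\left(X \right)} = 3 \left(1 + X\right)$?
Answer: $- \frac{54073}{14} \approx -3862.4$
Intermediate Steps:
$r{\left(X \right)} = 3 + 3 X$
$W = - \frac{19}{14}$ ($W = \left(-38\right) \frac{1}{28} = - \frac{19}{14} \approx -1.3571$)
$D = 6$ ($D = \left(3 + 3 \left(-4\right)\right) - -15 = \left(3 - 12\right) + 15 = -9 + 15 = 6$)
$o{\left(S \right)} = - \frac{19}{14} + 6 S$ ($o{\left(S \right)} = 6 S - \frac{19}{14} = - \frac{19}{14} + 6 S$)
$-4011 + o{\left(-5 + 5 \cdot 6 \right)} = -4011 - \left(\frac{19}{14} - 6 \left(-5 + 5 \cdot 6\right)\right) = -4011 - \left(\frac{19}{14} - 6 \left(-5 + 30\right)\right) = -4011 + \left(- \frac{19}{14} + 6 \cdot 25\right) = -4011 + \left(- \frac{19}{14} + 150\right) = -4011 + \frac{2081}{14} = - \frac{54073}{14}$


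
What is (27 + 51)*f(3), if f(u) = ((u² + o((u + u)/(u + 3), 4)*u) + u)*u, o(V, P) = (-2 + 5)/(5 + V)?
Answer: 3159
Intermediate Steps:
o(V, P) = 3/(5 + V)
f(u) = u*(u + u² + 3*u/(5 + 2*u/(3 + u))) (f(u) = ((u² + (3/(5 + (u + u)/(u + 3)))*u) + u)*u = ((u² + (3/(5 + (2*u)/(3 + u)))*u) + u)*u = ((u² + (3/(5 + 2*u/(3 + u)))*u) + u)*u = ((u² + 3*u/(5 + 2*u/(3 + u))) + u)*u = (u + u² + 3*u/(5 + 2*u/(3 + u)))*u = u*(u + u² + 3*u/(5 + 2*u/(3 + u))))
(27 + 51)*f(3) = (27 + 51)*(3²*(24 + 7*3² + 25*3)/(15 + 7*3)) = 78*(9*(24 + 7*9 + 75)/(15 + 21)) = 78*(9*(24 + 63 + 75)/36) = 78*(9*(1/36)*162) = 78*(81/2) = 3159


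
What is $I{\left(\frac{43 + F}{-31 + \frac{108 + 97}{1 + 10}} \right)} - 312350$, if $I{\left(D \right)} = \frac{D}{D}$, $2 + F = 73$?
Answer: $-312349$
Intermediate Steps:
$F = 71$ ($F = -2 + 73 = 71$)
$I{\left(D \right)} = 1$
$I{\left(\frac{43 + F}{-31 + \frac{108 + 97}{1 + 10}} \right)} - 312350 = 1 - 312350 = -312349$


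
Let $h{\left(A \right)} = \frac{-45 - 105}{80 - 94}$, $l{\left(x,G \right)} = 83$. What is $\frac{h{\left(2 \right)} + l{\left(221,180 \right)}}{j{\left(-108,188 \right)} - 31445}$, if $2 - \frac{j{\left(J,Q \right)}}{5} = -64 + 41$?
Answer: $- \frac{82}{27405} \approx -0.0029922$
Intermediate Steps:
$j{\left(J,Q \right)} = 125$ ($j{\left(J,Q \right)} = 10 - 5 \left(-64 + 41\right) = 10 - -115 = 10 + 115 = 125$)
$h{\left(A \right)} = \frac{75}{7}$ ($h{\left(A \right)} = - \frac{150}{-14} = \left(-150\right) \left(- \frac{1}{14}\right) = \frac{75}{7}$)
$\frac{h{\left(2 \right)} + l{\left(221,180 \right)}}{j{\left(-108,188 \right)} - 31445} = \frac{\frac{75}{7} + 83}{125 - 31445} = \frac{656}{7 \left(-31320\right)} = \frac{656}{7} \left(- \frac{1}{31320}\right) = - \frac{82}{27405}$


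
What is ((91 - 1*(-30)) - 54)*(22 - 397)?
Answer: -25125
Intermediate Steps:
((91 - 1*(-30)) - 54)*(22 - 397) = ((91 + 30) - 54)*(-375) = (121 - 54)*(-375) = 67*(-375) = -25125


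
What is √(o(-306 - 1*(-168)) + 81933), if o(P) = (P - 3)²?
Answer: √101814 ≈ 319.08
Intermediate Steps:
o(P) = (-3 + P)²
√(o(-306 - 1*(-168)) + 81933) = √((-3 + (-306 - 1*(-168)))² + 81933) = √((-3 + (-306 + 168))² + 81933) = √((-3 - 138)² + 81933) = √((-141)² + 81933) = √(19881 + 81933) = √101814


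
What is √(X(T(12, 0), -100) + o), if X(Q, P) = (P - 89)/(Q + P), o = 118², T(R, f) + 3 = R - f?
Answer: √2353507/13 ≈ 118.01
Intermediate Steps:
T(R, f) = -3 + R - f (T(R, f) = -3 + (R - f) = -3 + R - f)
o = 13924
X(Q, P) = (-89 + P)/(P + Q)
√(X(T(12, 0), -100) + o) = √((-89 - 100)/(-100 + (-3 + 12 - 1*0)) + 13924) = √(-189/(-100 + (-3 + 12 + 0)) + 13924) = √(-189/(-100 + 9) + 13924) = √(-189/(-91) + 13924) = √(-1/91*(-189) + 13924) = √(27/13 + 13924) = √(181039/13) = √2353507/13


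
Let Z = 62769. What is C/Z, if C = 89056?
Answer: 89056/62769 ≈ 1.4188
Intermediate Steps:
C/Z = 89056/62769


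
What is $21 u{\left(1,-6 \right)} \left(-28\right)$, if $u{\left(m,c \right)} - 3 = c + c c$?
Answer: $-19404$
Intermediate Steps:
$u{\left(m,c \right)} = 3 + c + c^{2}$ ($u{\left(m,c \right)} = 3 + \left(c + c c\right) = 3 + \left(c + c^{2}\right) = 3 + c + c^{2}$)
$21 u{\left(1,-6 \right)} \left(-28\right) = 21 \left(3 - 6 + \left(-6\right)^{2}\right) \left(-28\right) = 21 \left(3 - 6 + 36\right) \left(-28\right) = 21 \cdot 33 \left(-28\right) = 693 \left(-28\right) = -19404$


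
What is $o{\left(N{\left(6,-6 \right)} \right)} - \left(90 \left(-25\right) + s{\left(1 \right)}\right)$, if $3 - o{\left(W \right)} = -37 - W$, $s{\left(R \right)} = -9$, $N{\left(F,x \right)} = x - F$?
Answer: $2287$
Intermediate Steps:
$o{\left(W \right)} = 40 + W$ ($o{\left(W \right)} = 3 - \left(-37 - W\right) = 3 + \left(37 + W\right) = 40 + W$)
$o{\left(N{\left(6,-6 \right)} \right)} - \left(90 \left(-25\right) + s{\left(1 \right)}\right) = \left(40 - 12\right) - \left(90 \left(-25\right) - 9\right) = \left(40 - 12\right) - \left(-2250 - 9\right) = \left(40 - 12\right) - -2259 = 28 + 2259 = 2287$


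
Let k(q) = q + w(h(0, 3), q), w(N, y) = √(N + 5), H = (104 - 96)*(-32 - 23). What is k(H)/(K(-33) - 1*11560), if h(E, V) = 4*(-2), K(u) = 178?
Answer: 220/5691 - I*√3/11382 ≈ 0.038658 - 0.00015217*I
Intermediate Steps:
H = -440 (H = 8*(-55) = -440)
h(E, V) = -8
w(N, y) = √(5 + N)
k(q) = q + I*√3 (k(q) = q + √(5 - 8) = q + √(-3) = q + I*√3)
k(H)/(K(-33) - 1*11560) = (-440 + I*√3)/(178 - 1*11560) = (-440 + I*√3)/(178 - 11560) = (-440 + I*√3)/(-11382) = (-440 + I*√3)*(-1/11382) = 220/5691 - I*√3/11382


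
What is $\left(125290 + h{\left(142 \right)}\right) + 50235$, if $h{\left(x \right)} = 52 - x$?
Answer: $175435$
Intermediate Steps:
$\left(125290 + h{\left(142 \right)}\right) + 50235 = \left(125290 + \left(52 - 142\right)\right) + 50235 = \left(125290 - 90\right) + 50235 = 125200 + 50235 = 175435$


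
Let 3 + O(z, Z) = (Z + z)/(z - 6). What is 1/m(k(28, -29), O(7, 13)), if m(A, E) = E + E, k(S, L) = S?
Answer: 1/34 ≈ 0.029412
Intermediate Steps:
O(z, Z) = -3 + (Z + z)/(-6 + z) (O(z, Z) = -3 + (Z + z)/(z - 6) = -3 + (Z + z)/(-6 + z))
m(A, E) = 2*E
1/m(k(28, -29), O(7, 13)) = 1/(2*((18 + 13 - 2*7)/(-6 + 7))) = 1/(2*((18 + 13 - 14)/1)) = 1/(2*(1*17)) = 1/(2*17) = 1/34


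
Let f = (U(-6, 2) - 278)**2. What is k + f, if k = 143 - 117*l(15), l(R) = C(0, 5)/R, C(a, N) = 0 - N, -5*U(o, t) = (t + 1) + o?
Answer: 1928319/25 ≈ 77133.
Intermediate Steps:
U(o, t) = -1/5 - o/5 - t/5 (U(o, t) = -((t + 1) + o)/5 = -((1 + t) + o)/5 = -(1 + o + t)/5 = -1/5 - o/5 - t/5)
C(a, N) = -N
l(R) = -5/R (l(R) = (-1*5)/R = -5/R)
f = 1923769/25 (f = ((-1/5 - 1/5*(-6) - 1/5*2) - 278)**2 = ((-1/5 + 6/5 - 2/5) - 278)**2 = (3/5 - 278)**2 = (-1387/5)**2 = 1923769/25 ≈ 76951.)
k = 182 (k = 143 - (-585)/15 = 143 - 117*(-1/3) = 143 + 39 = 182)
k + f = 182 + 1923769/25 = 1928319/25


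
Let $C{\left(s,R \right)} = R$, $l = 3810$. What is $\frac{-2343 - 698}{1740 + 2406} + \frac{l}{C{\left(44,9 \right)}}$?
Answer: $\frac{584033}{1382} \approx 422.6$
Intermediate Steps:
$\frac{-2343 - 698}{1740 + 2406} + \frac{l}{C{\left(44,9 \right)}} = \frac{-2343 - 698}{1740 + 2406} + \frac{3810}{9} = \frac{-2343 - 698}{4146} + 3810 \cdot \frac{1}{9} = \left(-3041\right) \frac{1}{4146} + \frac{1270}{3} = - \frac{3041}{4146} + \frac{1270}{3} = \frac{584033}{1382}$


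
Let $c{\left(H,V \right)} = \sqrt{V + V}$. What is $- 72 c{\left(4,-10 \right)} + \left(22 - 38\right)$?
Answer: $-16 - 144 i \sqrt{5} \approx -16.0 - 321.99 i$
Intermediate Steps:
$c{\left(H,V \right)} = \sqrt{2} \sqrt{V}$ ($c{\left(H,V \right)} = \sqrt{2 V} = \sqrt{2} \sqrt{V}$)
$- 72 c{\left(4,-10 \right)} + \left(22 - 38\right) = - 72 \sqrt{2} \sqrt{-10} + \left(22 - 38\right) = - 72 \sqrt{2} i \sqrt{10} + \left(22 - 38\right) = - 72 \cdot 2 i \sqrt{5} - 16 = - 144 i \sqrt{5} - 16 = -16 - 144 i \sqrt{5}$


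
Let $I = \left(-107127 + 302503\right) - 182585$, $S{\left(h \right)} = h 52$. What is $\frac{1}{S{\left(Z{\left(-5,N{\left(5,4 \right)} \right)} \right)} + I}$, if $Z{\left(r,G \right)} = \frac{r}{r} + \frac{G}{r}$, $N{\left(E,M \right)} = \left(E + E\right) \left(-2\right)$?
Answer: $\frac{1}{13051} \approx 7.6622 \cdot 10^{-5}$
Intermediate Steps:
$N{\left(E,M \right)} = - 4 E$ ($N{\left(E,M \right)} = 2 E \left(-2\right) = - 4 E$)
$Z{\left(r,G \right)} = 1 + \frac{G}{r}$
$S{\left(h \right)} = 52 h$
$I = 12791$ ($I = 195376 - 182585 = 12791$)
$\frac{1}{S{\left(Z{\left(-5,N{\left(5,4 \right)} \right)} \right)} + I} = \frac{1}{52 \frac{\left(-4\right) 5 - 5}{-5} + 12791} = \frac{1}{52 \left(- \frac{-20 - 5}{5}\right) + 12791} = \frac{1}{52 \left(\left(- \frac{1}{5}\right) \left(-25\right)\right) + 12791} = \frac{1}{52 \cdot 5 + 12791} = \frac{1}{260 + 12791} = \frac{1}{13051}$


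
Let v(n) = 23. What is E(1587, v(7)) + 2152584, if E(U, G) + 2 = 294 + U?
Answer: 2154463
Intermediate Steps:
E(U, G) = 292 + U (E(U, G) = -2 + (294 + U) = 292 + U)
E(1587, v(7)) + 2152584 = (292 + 1587) + 2152584 = 1879 + 2152584 = 2154463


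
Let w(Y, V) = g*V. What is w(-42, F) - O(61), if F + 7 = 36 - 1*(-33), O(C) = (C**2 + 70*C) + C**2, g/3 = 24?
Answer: -7248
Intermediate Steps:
g = 72 (g = 3*24 = 72)
O(C) = 2*C**2 + 70*C
F = 62 (F = -7 + (36 - 1*(-33)) = -7 + (36 + 33) = -7 + 69 = 62)
w(Y, V) = 72*V
w(-42, F) - O(61) = 72*62 - 2*61*(35 + 61) = 4464 - 2*61*96 = 4464 - 1*11712 = 4464 - 11712 = -7248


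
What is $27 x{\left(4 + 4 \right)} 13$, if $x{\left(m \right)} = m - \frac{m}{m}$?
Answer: $2457$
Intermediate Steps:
$x{\left(m \right)} = -1 + m$ ($x{\left(m \right)} = m - 1 = -1 + m$)
$27 x{\left(4 + 4 \right)} 13 = 27 \left(-1 + \left(4 + 4\right)\right) 13 = 27 \left(-1 + 8\right) 13 = 27 \cdot 7 \cdot 13 = 189 \cdot 13 = 2457$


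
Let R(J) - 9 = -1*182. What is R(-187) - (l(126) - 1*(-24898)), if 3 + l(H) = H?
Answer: -25194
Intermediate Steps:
l(H) = -3 + H
R(J) = -173 (R(J) = 9 - 1*182 = 9 - 182 = -173)
R(-187) - (l(126) - 1*(-24898)) = -173 - ((-3 + 126) - 1*(-24898)) = -173 - (123 + 24898) = -173 - 1*25021 = -173 - 25021 = -25194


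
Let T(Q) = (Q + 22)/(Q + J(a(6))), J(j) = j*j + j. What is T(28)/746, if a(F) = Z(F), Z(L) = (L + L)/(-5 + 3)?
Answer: 25/21634 ≈ 0.0011556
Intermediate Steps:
Z(L) = -L (Z(L) = (2*L)/(-2) = (2*L)*(-1/2) = -L)
a(F) = -F
J(j) = j + j**2 (J(j) = j**2 + j = j + j**2)
T(Q) = (22 + Q)/(30 + Q) (T(Q) = (Q + 22)/(Q + (-1*6)*(1 - 1*6)) = (22 + Q)/(Q - 6*(1 - 6)) = (22 + Q)/(Q - 6*(-5)) = (22 + Q)/(Q + 30) = (22 + Q)/(30 + Q))
T(28)/746 = ((22 + 28)/(30 + 28))/746 = (50/58)*(1/746) = ((1/58)*50)*(1/746) = (25/29)*(1/746) = 25/21634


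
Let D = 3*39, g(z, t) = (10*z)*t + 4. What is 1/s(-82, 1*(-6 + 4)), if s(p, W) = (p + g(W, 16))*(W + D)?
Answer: -1/45770 ≈ -2.1848e-5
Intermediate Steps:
g(z, t) = 4 + 10*t*z (g(z, t) = 10*t*z + 4 = 4 + 10*t*z)
D = 117
s(p, W) = (117 + W)*(4 + p + 160*W) (s(p, W) = (p + (4 + 10*16*W))*(W + 117) = (p + (4 + 160*W))*(117 + W) = (4 + p + 160*W)*(117 + W) = (117 + W)*(4 + p + 160*W))
1/s(-82, 1*(-6 + 4)) = 1/(468 + 117*(-82) + 160*(1*(-6 + 4))² + 18724*(1*(-6 + 4)) + (1*(-6 + 4))*(-82)) = 1/(468 - 9594 + 160*(1*(-2))² + 18724*(1*(-2)) + (1*(-2))*(-82)) = 1/(468 - 9594 + 160*(-2)² + 18724*(-2) - 2*(-82)) = 1/(468 - 9594 + 160*4 - 37448 + 164) = 1/(468 - 9594 + 640 - 37448 + 164) = 1/(-45770) = -1/45770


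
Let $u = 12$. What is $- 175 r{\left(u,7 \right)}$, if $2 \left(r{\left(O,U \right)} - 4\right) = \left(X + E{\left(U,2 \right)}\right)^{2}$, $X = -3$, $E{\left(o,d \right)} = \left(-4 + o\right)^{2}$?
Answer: $-3850$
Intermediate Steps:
$r{\left(O,U \right)} = 4 + \frac{\left(-3 + \left(-4 + U\right)^{2}\right)^{2}}{2}$
$- 175 r{\left(u,7 \right)} = - 175 \left(4 + \frac{\left(-3 + \left(-4 + 7\right)^{2}\right)^{2}}{2}\right) = - 175 \left(4 + \frac{\left(-3 + 3^{2}\right)^{2}}{2}\right) = - 175 \left(4 + \frac{\left(-3 + 9\right)^{2}}{2}\right) = - 175 \left(4 + \frac{6^{2}}{2}\right) = - 175 \left(4 + \frac{1}{2} \cdot 36\right) = - 175 \left(4 + 18\right) = \left(-175\right) 22 = -3850$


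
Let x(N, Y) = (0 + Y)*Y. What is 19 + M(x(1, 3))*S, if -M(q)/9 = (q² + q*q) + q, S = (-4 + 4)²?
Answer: 19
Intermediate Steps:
S = 0 (S = 0² = 0)
x(N, Y) = Y² (x(N, Y) = Y*Y = Y²)
M(q) = -18*q² - 9*q (M(q) = -9*((q² + q*q) + q) = -9*((q² + q²) + q) = -9*(2*q² + q) = -9*(q + 2*q²) = -18*q² - 9*q)
19 + M(x(1, 3))*S = 19 - 9*3²*(1 + 2*3²)*0 = 19 - 9*9*(1 + 2*9)*0 = 19 - 9*9*(1 + 18)*0 = 19 - 9*9*19*0 = 19 - 1539*0 = 19 + 0 = 19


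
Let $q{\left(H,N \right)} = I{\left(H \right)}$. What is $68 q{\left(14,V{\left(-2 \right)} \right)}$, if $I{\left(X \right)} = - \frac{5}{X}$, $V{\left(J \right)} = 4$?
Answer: $- \frac{170}{7} \approx -24.286$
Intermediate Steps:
$q{\left(H,N \right)} = - \frac{5}{H}$
$68 q{\left(14,V{\left(-2 \right)} \right)} = 68 \left(- \frac{5}{14}\right) = - \frac{170}{7}$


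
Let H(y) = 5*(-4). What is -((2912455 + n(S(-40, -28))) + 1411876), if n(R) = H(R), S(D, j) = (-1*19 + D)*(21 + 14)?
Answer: -4324311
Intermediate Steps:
H(y) = -20
S(D, j) = -665 + 35*D (S(D, j) = (-19 + D)*35 = -665 + 35*D)
n(R) = -20
-((2912455 + n(S(-40, -28))) + 1411876) = -((2912455 - 20) + 1411876) = -(2912435 + 1411876) = -1*4324311 = -4324311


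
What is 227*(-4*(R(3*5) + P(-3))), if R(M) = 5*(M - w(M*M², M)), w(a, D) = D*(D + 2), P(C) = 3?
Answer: 1086876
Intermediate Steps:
w(a, D) = D*(2 + D)
R(M) = 5*M - 5*M*(2 + M) (R(M) = 5*(M - M*(2 + M)) = 5*M - 5*M*(2 + M))
227*(-4*(R(3*5) + P(-3))) = 227*(-4*(5*(3*5)*(-1 - 3*5) + 3)) = 227*(-4*(5*15*(-1 - 1*15) + 3)) = 227*(-4*(5*15*(-1 - 15) + 3)) = 227*(-4*(5*15*(-16) + 3)) = 227*(-4*(-1200 + 3)) = 227*(-4*(-1197)) = 227*4788 = 1086876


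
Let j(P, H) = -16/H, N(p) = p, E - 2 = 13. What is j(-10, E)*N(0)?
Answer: 0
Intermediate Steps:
E = 15 (E = 2 + 13 = 15)
j(-10, E)*N(0) = -16/15*0 = 0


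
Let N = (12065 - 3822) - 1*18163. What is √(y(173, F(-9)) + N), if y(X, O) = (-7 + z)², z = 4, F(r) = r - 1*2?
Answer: I*√9911 ≈ 99.554*I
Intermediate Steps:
F(r) = -2 + r (F(r) = r - 2 = -2 + r)
y(X, O) = 9 (y(X, O) = (-7 + 4)² = (-3)² = 9)
N = -9920 (N = 8243 - 18163 = -9920)
√(y(173, F(-9)) + N) = √(9 - 9920) = √(-9911) = I*√9911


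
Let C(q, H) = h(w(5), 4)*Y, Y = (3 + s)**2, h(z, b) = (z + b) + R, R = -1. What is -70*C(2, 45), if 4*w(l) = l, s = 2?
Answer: -14875/2 ≈ -7437.5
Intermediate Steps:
w(l) = l/4
h(z, b) = -1 + b + z (h(z, b) = (z + b) - 1 = (b + z) - 1 = -1 + b + z)
Y = 25 (Y = (3 + 2)**2 = 5**2 = 25)
C(q, H) = 425/4 (C(q, H) = (-1 + 4 + (1/4)*5)*25 = (-1 + 4 + 5/4)*25 = (17/4)*25 = 425/4)
-70*C(2, 45) = -70*425/4 = -14875/2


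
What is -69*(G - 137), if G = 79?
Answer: 4002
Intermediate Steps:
-69*(G - 137) = -69*(79 - 137) = -69*(-58) = 4002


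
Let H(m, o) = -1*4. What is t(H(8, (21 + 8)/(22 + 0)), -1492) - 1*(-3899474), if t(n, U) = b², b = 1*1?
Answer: 3899475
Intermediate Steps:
b = 1
H(m, o) = -4
t(n, U) = 1 (t(n, U) = 1² = 1)
t(H(8, (21 + 8)/(22 + 0)), -1492) - 1*(-3899474) = 1 - 1*(-3899474) = 1 + 3899474 = 3899475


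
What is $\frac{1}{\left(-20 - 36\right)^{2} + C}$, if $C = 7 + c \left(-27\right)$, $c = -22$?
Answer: $\frac{1}{3737} \approx 0.00026759$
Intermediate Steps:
$C = 601$ ($C = 7 - -594 = 7 + 594 = 601$)
$\frac{1}{\left(-20 - 36\right)^{2} + C} = \frac{1}{\left(-20 - 36\right)^{2} + 601} = \frac{1}{\left(-56\right)^{2} + 601} = \frac{1}{3136 + 601} = \frac{1}{3737}$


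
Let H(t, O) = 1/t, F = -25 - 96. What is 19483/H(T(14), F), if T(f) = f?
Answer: 272762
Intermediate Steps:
F = -121
19483/H(T(14), F) = 19483/(1/14) = 19483*14 = 272762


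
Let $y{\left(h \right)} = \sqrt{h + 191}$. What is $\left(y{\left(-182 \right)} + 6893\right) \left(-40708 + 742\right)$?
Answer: $-275605536$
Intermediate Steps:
$y{\left(h \right)} = \sqrt{191 + h}$
$\left(y{\left(-182 \right)} + 6893\right) \left(-40708 + 742\right) = \left(\sqrt{191 - 182} + 6893\right) \left(-40708 + 742\right) = \left(\sqrt{9} + 6893\right) \left(-39966\right) = \left(3 + 6893\right) \left(-39966\right) = 6896 \left(-39966\right) = -275605536$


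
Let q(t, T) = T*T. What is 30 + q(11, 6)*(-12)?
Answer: -402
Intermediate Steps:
q(t, T) = T²
30 + q(11, 6)*(-12) = 30 + 6²*(-12) = 30 + 36*(-12) = 30 - 432 = -402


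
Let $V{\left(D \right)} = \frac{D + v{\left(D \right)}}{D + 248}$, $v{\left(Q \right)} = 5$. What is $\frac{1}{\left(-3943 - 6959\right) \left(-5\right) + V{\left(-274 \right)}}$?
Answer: $\frac{26}{1417529} \approx 1.8342 \cdot 10^{-5}$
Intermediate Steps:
$V{\left(D \right)} = \frac{5 + D}{248 + D}$ ($V{\left(D \right)} = \frac{D + 5}{D + 248} = \frac{5 + D}{248 + D}$)
$\frac{1}{\left(-3943 - 6959\right) \left(-5\right) + V{\left(-274 \right)}} = \frac{1}{\left(-3943 - 6959\right) \left(-5\right) + \frac{5 - 274}{248 - 274}} = \frac{1}{\left(-10902\right) \left(-5\right) + \frac{1}{-26} \left(-269\right)} = \frac{1}{54510 - - \frac{269}{26}} = \frac{1}{54510 + \frac{269}{26}} = \frac{1}{\frac{1417529}{26}} = \frac{26}{1417529}$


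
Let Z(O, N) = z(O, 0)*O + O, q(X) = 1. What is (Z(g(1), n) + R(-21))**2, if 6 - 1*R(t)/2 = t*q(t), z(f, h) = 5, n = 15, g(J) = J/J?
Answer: 3600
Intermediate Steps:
g(J) = 1
Z(O, N) = 6*O (Z(O, N) = 5*O + O = 6*O)
R(t) = 12 - 2*t
(Z(g(1), n) + R(-21))**2 = (6*1 + (12 - 2*(-21)))**2 = (6 + (12 + 42))**2 = (6 + 54)**2 = 60**2 = 3600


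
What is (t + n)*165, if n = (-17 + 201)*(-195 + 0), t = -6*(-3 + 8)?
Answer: -5925150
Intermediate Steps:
t = -30 (t = -6*5 = -30)
n = -35880 (n = 184*(-195) = -35880)
(t + n)*165 = (-30 - 35880)*165 = -35910*165 = -5925150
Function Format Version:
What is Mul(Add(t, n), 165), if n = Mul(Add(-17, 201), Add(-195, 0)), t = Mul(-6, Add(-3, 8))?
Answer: -5925150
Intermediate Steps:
t = -30 (t = Mul(-6, 5) = -30)
n = -35880 (n = Mul(184, -195) = -35880)
Mul(Add(t, n), 165) = Mul(Add(-30, -35880), 165) = Mul(-35910, 165) = -5925150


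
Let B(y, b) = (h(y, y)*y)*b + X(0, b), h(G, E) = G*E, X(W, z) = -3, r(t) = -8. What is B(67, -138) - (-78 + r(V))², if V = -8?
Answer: -41512693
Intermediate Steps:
h(G, E) = E*G
B(y, b) = -3 + b*y³ (B(y, b) = ((y*y)*y)*b - 3 = (y²*y)*b - 3 = y³*b - 3 = b*y³ - 3 = -3 + b*y³)
B(67, -138) - (-78 + r(V))² = (-3 - 138*67³) - (-78 - 8)² = (-3 - 138*300763) - 1*(-86)² = (-3 - 41505294) - 1*7396 = -41505297 - 7396 = -41512693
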